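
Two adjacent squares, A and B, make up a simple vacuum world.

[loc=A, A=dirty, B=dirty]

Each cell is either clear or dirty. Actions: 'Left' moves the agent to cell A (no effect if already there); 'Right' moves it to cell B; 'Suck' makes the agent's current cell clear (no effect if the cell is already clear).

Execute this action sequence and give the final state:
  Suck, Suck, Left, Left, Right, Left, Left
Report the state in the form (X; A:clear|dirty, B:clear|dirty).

(A; A:clear, B:dirty)

1) do Suck; now (A; A:clear, B:dirty)
2) do Suck; now (A; A:clear, B:dirty)
3) do Left; now (A; A:clear, B:dirty)
4) do Left; now (A; A:clear, B:dirty)
5) do Right; now (B; A:clear, B:dirty)
6) do Left; now (A; A:clear, B:dirty)
7) do Left; now (A; A:clear, B:dirty)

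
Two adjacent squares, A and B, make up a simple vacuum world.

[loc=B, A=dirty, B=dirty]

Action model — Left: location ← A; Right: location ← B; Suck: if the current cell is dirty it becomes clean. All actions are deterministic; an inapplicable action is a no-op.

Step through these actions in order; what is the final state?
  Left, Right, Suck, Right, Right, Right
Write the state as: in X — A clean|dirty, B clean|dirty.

in B — A dirty, B clean

1) do Left; now in A — A dirty, B dirty
2) do Right; now in B — A dirty, B dirty
3) do Suck; now in B — A dirty, B clean
4) do Right; now in B — A dirty, B clean
5) do Right; now in B — A dirty, B clean
6) do Right; now in B — A dirty, B clean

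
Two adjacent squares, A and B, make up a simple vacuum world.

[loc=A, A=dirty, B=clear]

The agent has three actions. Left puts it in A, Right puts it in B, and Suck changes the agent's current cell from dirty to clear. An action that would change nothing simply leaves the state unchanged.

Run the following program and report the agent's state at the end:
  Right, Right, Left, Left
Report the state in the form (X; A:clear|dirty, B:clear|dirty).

(A; A:dirty, B:clear)

[1] after Right: (B; A:dirty, B:clear)
[2] after Right: (B; A:dirty, B:clear)
[3] after Left: (A; A:dirty, B:clear)
[4] after Left: (A; A:dirty, B:clear)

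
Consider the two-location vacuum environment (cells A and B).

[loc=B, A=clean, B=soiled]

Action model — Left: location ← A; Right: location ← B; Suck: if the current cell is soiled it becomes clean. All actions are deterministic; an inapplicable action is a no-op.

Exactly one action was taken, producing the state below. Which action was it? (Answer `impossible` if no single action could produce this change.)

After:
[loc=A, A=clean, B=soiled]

Left

try  Left: in A — A clean, B soiled  ← match
try Right: in B — A clean, B soiled
try  Suck: in B — A clean, B clean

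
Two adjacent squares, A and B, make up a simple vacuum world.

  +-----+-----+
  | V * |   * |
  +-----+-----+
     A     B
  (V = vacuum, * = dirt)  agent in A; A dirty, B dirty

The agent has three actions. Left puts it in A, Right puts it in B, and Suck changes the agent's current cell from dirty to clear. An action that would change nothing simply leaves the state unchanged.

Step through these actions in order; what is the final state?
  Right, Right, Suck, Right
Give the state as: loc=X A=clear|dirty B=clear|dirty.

t=1 Right ⇒ loc=B A=dirty B=dirty
t=2 Right ⇒ loc=B A=dirty B=dirty
t=3 Suck ⇒ loc=B A=dirty B=clear
t=4 Right ⇒ loc=B A=dirty B=clear

loc=B A=dirty B=clear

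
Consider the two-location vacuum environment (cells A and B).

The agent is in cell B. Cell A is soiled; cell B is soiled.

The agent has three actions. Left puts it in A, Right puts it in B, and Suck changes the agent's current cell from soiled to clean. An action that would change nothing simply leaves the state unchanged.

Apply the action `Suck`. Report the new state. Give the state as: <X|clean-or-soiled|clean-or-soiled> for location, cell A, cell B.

<B|soiled|clean>

start: <B|soiled|soiled>
Suck (#1): <B|soiled|clean>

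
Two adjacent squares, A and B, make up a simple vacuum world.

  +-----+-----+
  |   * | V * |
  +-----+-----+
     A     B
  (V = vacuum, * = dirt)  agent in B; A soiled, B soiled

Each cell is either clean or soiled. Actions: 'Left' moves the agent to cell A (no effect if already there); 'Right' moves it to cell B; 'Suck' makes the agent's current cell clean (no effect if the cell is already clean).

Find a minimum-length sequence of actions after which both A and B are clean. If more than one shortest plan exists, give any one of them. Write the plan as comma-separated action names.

Suck, Left, Suck

t=1 Suck ⇒ loc=B A=soiled B=clean
t=2 Left ⇒ loc=A A=soiled B=clean
t=3 Suck ⇒ loc=A A=clean B=clean
min 3: Suck B + move + Suck A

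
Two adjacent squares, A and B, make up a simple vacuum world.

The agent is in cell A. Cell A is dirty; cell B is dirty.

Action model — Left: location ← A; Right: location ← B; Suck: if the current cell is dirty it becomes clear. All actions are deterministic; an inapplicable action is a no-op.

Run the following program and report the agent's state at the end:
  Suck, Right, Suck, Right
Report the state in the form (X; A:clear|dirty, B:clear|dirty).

[1] after Suck: (A; A:clear, B:dirty)
[2] after Right: (B; A:clear, B:dirty)
[3] after Suck: (B; A:clear, B:clear)
[4] after Right: (B; A:clear, B:clear)

(B; A:clear, B:clear)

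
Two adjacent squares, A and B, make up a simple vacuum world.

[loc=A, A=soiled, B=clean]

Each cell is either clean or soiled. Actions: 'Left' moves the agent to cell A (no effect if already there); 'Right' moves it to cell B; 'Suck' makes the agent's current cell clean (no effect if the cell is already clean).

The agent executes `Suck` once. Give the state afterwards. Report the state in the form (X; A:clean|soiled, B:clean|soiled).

(A; A:clean, B:clean)

start: (A; A:soiled, B:clean)
[1] after Suck: (A; A:clean, B:clean)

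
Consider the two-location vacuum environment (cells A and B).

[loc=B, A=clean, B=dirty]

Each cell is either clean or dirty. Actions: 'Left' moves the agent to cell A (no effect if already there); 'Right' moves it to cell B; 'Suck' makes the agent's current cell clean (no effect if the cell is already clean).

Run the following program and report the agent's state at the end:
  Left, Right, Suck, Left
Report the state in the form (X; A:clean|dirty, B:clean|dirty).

(A; A:clean, B:clean)

[1] after Left: (A; A:clean, B:dirty)
[2] after Right: (B; A:clean, B:dirty)
[3] after Suck: (B; A:clean, B:clean)
[4] after Left: (A; A:clean, B:clean)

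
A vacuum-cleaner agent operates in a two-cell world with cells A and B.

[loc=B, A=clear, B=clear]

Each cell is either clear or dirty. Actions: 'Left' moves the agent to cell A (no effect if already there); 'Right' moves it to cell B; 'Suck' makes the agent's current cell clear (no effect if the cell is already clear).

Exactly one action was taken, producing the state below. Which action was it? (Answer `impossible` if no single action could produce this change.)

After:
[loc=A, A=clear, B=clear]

try  Left: <A|clear|clear>  ← match
try Right: <B|clear|clear>
try  Suck: <B|clear|clear>

Left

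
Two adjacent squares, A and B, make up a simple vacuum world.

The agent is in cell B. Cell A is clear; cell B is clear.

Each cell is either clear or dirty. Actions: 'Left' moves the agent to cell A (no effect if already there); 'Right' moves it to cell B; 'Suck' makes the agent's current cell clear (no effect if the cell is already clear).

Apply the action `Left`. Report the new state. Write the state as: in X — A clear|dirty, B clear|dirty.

in A — A clear, B clear

start: in B — A clear, B clear
Left (#1): in A — A clear, B clear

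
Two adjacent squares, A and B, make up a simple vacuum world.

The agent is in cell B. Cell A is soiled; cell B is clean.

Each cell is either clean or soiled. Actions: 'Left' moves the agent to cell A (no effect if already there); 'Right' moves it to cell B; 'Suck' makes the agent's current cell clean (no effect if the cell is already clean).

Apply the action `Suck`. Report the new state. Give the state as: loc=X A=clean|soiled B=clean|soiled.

start: loc=B A=soiled B=clean
1) do Suck; now loc=B A=soiled B=clean

loc=B A=soiled B=clean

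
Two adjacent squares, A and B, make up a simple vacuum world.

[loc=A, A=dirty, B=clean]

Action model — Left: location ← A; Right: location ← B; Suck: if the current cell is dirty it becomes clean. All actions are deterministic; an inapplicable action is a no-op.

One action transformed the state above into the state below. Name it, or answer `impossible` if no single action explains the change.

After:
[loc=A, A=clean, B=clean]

try  Left: <A|dirty|clean>
try Right: <B|dirty|clean>
try  Suck: <A|clean|clean>  ← match

Suck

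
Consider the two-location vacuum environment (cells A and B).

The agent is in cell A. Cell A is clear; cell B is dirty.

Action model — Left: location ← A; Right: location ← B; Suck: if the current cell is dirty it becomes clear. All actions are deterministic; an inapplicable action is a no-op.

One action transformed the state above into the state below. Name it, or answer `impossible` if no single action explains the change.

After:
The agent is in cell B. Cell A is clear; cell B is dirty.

try  Left: loc=A A=clear B=dirty
try Right: loc=B A=clear B=dirty  ← match
try  Suck: loc=A A=clear B=dirty

Right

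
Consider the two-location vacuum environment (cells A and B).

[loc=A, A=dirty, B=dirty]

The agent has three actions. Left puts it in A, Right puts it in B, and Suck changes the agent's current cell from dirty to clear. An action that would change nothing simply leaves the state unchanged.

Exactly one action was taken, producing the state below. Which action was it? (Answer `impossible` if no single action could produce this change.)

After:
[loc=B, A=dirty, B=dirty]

Right

try  Left: <A|dirty|dirty>
try Right: <B|dirty|dirty>  ← match
try  Suck: <A|clear|dirty>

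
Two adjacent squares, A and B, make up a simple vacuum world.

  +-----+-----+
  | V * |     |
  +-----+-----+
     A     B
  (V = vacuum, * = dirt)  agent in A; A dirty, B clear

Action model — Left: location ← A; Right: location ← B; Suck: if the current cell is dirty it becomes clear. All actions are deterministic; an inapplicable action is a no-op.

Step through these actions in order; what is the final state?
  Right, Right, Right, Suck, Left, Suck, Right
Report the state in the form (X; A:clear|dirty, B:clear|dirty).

(B; A:clear, B:clear)

1. Right → (B; A:dirty, B:clear)
2. Right → (B; A:dirty, B:clear)
3. Right → (B; A:dirty, B:clear)
4. Suck → (B; A:dirty, B:clear)
5. Left → (A; A:dirty, B:clear)
6. Suck → (A; A:clear, B:clear)
7. Right → (B; A:clear, B:clear)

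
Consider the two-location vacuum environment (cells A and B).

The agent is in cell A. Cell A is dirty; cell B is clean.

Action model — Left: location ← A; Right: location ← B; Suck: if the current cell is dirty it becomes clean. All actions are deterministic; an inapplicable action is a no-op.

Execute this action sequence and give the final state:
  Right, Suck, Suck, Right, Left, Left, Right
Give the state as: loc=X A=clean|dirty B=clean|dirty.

[1] after Right: loc=B A=dirty B=clean
[2] after Suck: loc=B A=dirty B=clean
[3] after Suck: loc=B A=dirty B=clean
[4] after Right: loc=B A=dirty B=clean
[5] after Left: loc=A A=dirty B=clean
[6] after Left: loc=A A=dirty B=clean
[7] after Right: loc=B A=dirty B=clean

loc=B A=dirty B=clean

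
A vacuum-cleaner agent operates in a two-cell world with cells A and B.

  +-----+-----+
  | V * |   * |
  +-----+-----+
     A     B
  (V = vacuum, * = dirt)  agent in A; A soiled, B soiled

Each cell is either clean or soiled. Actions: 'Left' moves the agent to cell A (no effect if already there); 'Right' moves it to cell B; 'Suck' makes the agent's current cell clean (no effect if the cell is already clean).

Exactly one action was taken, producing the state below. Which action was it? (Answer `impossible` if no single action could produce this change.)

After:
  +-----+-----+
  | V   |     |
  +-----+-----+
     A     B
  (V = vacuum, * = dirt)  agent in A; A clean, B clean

try  Left: loc=A A=soiled B=soiled
try Right: loc=B A=soiled B=soiled
try  Suck: loc=A A=clean B=soiled
no single action produces the after-state

impossible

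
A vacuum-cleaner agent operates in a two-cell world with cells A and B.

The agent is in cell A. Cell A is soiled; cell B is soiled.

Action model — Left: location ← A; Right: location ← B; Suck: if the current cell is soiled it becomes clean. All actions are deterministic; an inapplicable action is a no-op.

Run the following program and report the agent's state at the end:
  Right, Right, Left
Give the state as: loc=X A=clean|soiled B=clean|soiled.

loc=A A=soiled B=soiled

Right (#1): loc=B A=soiled B=soiled
Right (#2): loc=B A=soiled B=soiled
Left (#3): loc=A A=soiled B=soiled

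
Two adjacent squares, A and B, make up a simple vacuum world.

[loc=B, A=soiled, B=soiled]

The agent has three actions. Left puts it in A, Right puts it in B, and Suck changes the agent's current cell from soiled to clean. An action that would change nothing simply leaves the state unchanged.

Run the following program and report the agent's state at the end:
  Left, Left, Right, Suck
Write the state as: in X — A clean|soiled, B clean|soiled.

[1] after Left: in A — A soiled, B soiled
[2] after Left: in A — A soiled, B soiled
[3] after Right: in B — A soiled, B soiled
[4] after Suck: in B — A soiled, B clean

in B — A soiled, B clean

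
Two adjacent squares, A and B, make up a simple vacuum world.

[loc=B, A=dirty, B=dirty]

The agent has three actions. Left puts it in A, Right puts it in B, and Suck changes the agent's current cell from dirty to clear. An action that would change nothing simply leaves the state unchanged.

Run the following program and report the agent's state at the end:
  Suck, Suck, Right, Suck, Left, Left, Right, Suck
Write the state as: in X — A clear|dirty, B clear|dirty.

step 1/8 (Suck): in B — A dirty, B clear
step 2/8 (Suck): in B — A dirty, B clear
step 3/8 (Right): in B — A dirty, B clear
step 4/8 (Suck): in B — A dirty, B clear
step 5/8 (Left): in A — A dirty, B clear
step 6/8 (Left): in A — A dirty, B clear
step 7/8 (Right): in B — A dirty, B clear
step 8/8 (Suck): in B — A dirty, B clear

in B — A dirty, B clear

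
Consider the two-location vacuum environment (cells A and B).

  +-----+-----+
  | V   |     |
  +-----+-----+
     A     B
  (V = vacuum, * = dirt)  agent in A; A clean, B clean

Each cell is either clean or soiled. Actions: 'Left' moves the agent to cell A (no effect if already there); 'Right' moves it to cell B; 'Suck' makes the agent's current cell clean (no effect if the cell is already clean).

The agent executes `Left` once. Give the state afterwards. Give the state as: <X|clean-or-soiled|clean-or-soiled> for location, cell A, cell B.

start: <A|clean|clean>
t=1 Left ⇒ <A|clean|clean>

<A|clean|clean>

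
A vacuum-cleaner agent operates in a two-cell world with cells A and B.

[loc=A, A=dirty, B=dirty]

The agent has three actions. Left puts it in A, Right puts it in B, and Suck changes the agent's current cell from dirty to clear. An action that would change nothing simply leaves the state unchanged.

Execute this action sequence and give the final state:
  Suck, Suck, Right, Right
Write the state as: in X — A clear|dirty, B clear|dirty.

Suck (#1): in A — A clear, B dirty
Suck (#2): in A — A clear, B dirty
Right (#3): in B — A clear, B dirty
Right (#4): in B — A clear, B dirty

in B — A clear, B dirty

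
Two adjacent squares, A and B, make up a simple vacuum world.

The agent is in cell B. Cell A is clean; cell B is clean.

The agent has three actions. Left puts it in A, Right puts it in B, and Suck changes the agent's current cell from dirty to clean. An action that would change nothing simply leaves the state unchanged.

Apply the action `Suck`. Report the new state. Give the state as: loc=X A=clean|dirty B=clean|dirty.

loc=B A=clean B=clean

start: loc=B A=clean B=clean
1) do Suck; now loc=B A=clean B=clean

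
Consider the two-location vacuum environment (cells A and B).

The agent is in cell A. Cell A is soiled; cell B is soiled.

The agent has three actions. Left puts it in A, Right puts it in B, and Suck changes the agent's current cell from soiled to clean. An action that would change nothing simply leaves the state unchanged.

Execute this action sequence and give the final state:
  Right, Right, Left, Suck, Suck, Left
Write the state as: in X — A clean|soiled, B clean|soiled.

in A — A clean, B soiled

t=1 Right ⇒ in B — A soiled, B soiled
t=2 Right ⇒ in B — A soiled, B soiled
t=3 Left ⇒ in A — A soiled, B soiled
t=4 Suck ⇒ in A — A clean, B soiled
t=5 Suck ⇒ in A — A clean, B soiled
t=6 Left ⇒ in A — A clean, B soiled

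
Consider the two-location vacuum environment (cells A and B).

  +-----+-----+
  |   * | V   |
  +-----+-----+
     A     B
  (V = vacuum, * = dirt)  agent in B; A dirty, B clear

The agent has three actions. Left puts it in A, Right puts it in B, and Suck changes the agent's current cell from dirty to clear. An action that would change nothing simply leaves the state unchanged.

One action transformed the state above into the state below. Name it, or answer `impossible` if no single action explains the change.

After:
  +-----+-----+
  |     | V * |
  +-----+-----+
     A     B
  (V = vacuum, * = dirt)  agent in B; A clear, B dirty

try  Left: loc=A A=dirty B=clear
try Right: loc=B A=dirty B=clear
try  Suck: loc=B A=dirty B=clear
no single action produces the after-state

impossible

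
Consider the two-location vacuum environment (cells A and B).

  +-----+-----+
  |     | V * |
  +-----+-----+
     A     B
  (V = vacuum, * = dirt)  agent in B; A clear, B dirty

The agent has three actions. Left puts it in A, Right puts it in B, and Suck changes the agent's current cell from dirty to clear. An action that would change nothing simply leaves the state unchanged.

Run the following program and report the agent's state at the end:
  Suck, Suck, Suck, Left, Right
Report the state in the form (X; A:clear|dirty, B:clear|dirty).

t=1 Suck ⇒ (B; A:clear, B:clear)
t=2 Suck ⇒ (B; A:clear, B:clear)
t=3 Suck ⇒ (B; A:clear, B:clear)
t=4 Left ⇒ (A; A:clear, B:clear)
t=5 Right ⇒ (B; A:clear, B:clear)

(B; A:clear, B:clear)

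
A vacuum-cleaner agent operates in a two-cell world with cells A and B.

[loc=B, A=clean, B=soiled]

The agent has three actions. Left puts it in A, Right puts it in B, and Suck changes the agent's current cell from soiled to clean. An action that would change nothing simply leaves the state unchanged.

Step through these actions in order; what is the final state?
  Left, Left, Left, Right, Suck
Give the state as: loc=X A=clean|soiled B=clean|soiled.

loc=B A=clean B=clean

step 1/5 (Left): loc=A A=clean B=soiled
step 2/5 (Left): loc=A A=clean B=soiled
step 3/5 (Left): loc=A A=clean B=soiled
step 4/5 (Right): loc=B A=clean B=soiled
step 5/5 (Suck): loc=B A=clean B=clean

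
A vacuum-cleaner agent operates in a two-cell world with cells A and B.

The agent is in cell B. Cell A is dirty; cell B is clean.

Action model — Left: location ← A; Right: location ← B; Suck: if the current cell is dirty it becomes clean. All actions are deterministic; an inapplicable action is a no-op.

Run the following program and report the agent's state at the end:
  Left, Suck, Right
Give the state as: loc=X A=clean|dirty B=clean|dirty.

[1] after Left: loc=A A=dirty B=clean
[2] after Suck: loc=A A=clean B=clean
[3] after Right: loc=B A=clean B=clean

loc=B A=clean B=clean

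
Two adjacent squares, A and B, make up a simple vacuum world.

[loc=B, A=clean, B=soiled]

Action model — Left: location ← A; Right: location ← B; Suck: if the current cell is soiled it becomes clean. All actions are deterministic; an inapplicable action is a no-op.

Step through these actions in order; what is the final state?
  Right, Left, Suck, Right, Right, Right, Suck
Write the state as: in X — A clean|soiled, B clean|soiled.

1. Right → in B — A clean, B soiled
2. Left → in A — A clean, B soiled
3. Suck → in A — A clean, B soiled
4. Right → in B — A clean, B soiled
5. Right → in B — A clean, B soiled
6. Right → in B — A clean, B soiled
7. Suck → in B — A clean, B clean

in B — A clean, B clean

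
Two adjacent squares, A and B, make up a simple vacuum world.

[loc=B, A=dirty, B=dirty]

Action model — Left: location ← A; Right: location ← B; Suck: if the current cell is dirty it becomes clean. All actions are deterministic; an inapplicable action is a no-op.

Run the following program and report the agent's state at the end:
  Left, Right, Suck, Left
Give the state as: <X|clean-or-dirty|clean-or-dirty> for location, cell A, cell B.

<A|dirty|clean>

1. Left → <A|dirty|dirty>
2. Right → <B|dirty|dirty>
3. Suck → <B|dirty|clean>
4. Left → <A|dirty|clean>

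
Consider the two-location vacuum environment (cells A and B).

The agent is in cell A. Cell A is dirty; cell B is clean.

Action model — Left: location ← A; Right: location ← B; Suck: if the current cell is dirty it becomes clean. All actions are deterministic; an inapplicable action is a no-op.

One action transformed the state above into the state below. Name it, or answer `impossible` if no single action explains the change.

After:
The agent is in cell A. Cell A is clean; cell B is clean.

Suck

try  Left: loc=A A=dirty B=clean
try Right: loc=B A=dirty B=clean
try  Suck: loc=A A=clean B=clean  ← match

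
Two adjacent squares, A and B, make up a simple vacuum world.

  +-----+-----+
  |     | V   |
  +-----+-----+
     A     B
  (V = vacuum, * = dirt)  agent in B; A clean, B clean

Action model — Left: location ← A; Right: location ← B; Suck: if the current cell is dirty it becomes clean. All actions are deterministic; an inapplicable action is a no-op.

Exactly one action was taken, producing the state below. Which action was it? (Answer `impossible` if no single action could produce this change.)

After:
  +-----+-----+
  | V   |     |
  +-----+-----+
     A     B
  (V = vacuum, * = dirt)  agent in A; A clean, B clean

Left

try  Left: loc=A A=clean B=clean  ← match
try Right: loc=B A=clean B=clean
try  Suck: loc=B A=clean B=clean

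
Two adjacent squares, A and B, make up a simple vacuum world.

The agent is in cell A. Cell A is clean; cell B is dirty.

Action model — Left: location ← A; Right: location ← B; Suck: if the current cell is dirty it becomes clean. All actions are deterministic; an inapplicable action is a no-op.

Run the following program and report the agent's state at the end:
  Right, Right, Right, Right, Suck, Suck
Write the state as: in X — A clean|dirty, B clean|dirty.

1. Right → in B — A clean, B dirty
2. Right → in B — A clean, B dirty
3. Right → in B — A clean, B dirty
4. Right → in B — A clean, B dirty
5. Suck → in B — A clean, B clean
6. Suck → in B — A clean, B clean

in B — A clean, B clean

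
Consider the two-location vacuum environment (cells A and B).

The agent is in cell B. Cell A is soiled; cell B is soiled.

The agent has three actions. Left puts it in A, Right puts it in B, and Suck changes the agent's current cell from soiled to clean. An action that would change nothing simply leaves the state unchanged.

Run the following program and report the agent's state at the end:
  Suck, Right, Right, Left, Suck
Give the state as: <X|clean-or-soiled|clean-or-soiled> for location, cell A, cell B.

<A|clean|clean>

Suck (#1): <B|soiled|clean>
Right (#2): <B|soiled|clean>
Right (#3): <B|soiled|clean>
Left (#4): <A|soiled|clean>
Suck (#5): <A|clean|clean>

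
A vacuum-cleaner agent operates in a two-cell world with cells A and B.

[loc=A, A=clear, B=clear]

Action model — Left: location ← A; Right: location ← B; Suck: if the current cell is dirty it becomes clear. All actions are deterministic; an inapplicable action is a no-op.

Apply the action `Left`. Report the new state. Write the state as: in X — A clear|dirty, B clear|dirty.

in A — A clear, B clear

start: in A — A clear, B clear
1. Left → in A — A clear, B clear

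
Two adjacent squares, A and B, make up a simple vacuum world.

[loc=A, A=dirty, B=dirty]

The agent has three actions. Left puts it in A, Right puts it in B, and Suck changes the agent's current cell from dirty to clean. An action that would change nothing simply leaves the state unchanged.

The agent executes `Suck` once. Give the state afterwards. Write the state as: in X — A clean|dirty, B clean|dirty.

start: in A — A dirty, B dirty
[1] after Suck: in A — A clean, B dirty

in A — A clean, B dirty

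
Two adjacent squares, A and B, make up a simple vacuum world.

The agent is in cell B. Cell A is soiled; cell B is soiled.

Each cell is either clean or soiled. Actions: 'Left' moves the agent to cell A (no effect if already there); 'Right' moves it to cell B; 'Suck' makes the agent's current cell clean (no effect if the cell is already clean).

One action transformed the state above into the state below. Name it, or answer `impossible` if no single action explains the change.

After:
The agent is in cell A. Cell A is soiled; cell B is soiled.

try  Left: (A; A:soiled, B:soiled)  ← match
try Right: (B; A:soiled, B:soiled)
try  Suck: (B; A:soiled, B:clean)

Left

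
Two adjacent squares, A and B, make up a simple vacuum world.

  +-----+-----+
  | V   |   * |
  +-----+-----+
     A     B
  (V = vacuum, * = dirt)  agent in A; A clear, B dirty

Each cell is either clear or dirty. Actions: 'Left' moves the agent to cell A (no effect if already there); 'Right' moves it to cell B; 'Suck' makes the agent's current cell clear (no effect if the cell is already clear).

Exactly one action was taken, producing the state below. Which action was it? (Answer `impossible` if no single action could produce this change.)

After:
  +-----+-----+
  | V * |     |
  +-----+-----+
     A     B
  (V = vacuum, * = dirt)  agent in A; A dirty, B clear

try  Left: <A|clear|dirty>
try Right: <B|clear|dirty>
try  Suck: <A|clear|dirty>
no single action produces the after-state

impossible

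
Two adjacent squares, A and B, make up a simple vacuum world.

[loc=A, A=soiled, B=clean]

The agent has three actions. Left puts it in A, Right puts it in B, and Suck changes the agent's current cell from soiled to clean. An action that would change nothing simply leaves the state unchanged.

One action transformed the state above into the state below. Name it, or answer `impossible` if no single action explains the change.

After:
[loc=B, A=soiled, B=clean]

Right

try  Left: <A|soiled|clean>
try Right: <B|soiled|clean>  ← match
try  Suck: <A|clean|clean>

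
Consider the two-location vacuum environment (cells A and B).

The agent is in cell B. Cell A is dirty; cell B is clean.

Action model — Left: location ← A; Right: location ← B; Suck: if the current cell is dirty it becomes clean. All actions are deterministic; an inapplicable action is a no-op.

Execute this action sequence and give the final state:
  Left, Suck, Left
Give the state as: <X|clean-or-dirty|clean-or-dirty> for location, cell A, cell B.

<A|clean|clean>

Left (#1): <A|dirty|clean>
Suck (#2): <A|clean|clean>
Left (#3): <A|clean|clean>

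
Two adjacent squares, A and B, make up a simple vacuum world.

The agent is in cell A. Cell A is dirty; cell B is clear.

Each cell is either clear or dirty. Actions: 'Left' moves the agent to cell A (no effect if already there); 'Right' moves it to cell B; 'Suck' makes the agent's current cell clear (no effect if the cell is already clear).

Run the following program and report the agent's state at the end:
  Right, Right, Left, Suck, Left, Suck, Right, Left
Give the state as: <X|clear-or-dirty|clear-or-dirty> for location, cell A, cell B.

[1] after Right: <B|dirty|clear>
[2] after Right: <B|dirty|clear>
[3] after Left: <A|dirty|clear>
[4] after Suck: <A|clear|clear>
[5] after Left: <A|clear|clear>
[6] after Suck: <A|clear|clear>
[7] after Right: <B|clear|clear>
[8] after Left: <A|clear|clear>

<A|clear|clear>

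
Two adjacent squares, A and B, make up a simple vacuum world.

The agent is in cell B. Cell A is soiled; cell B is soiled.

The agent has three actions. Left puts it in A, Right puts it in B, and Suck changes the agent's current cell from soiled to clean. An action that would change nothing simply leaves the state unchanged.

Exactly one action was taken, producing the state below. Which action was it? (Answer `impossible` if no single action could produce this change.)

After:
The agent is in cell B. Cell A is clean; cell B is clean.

impossible

try  Left: in A — A soiled, B soiled
try Right: in B — A soiled, B soiled
try  Suck: in B — A soiled, B clean
no single action produces the after-state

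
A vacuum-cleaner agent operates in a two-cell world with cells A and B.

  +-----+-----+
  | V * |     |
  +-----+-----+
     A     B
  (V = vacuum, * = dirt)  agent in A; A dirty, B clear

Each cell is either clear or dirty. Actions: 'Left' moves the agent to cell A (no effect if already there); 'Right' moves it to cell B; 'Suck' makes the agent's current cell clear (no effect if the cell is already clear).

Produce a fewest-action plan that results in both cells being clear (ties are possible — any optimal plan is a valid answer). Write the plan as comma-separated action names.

1) do Suck; now in A — A clear, B clear
min 1: A is dirty, one Suck

Suck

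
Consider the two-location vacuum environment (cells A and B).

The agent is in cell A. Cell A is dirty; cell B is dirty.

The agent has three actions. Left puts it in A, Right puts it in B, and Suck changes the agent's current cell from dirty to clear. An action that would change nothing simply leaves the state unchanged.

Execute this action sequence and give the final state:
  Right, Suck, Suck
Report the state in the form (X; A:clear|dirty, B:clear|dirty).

(B; A:dirty, B:clear)

t=1 Right ⇒ (B; A:dirty, B:dirty)
t=2 Suck ⇒ (B; A:dirty, B:clear)
t=3 Suck ⇒ (B; A:dirty, B:clear)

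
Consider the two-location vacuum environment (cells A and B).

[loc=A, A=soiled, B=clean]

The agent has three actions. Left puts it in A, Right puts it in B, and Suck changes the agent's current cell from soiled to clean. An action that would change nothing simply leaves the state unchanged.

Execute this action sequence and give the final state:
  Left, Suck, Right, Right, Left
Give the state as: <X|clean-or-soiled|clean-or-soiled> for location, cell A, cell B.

<A|clean|clean>

Left (#1): <A|soiled|clean>
Suck (#2): <A|clean|clean>
Right (#3): <B|clean|clean>
Right (#4): <B|clean|clean>
Left (#5): <A|clean|clean>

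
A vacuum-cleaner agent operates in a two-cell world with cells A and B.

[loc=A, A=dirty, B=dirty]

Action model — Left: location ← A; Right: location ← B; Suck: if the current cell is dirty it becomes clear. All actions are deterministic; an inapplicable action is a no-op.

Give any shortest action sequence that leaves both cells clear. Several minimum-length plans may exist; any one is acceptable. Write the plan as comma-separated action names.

step 1/3 (Suck): in A — A clear, B dirty
step 2/3 (Right): in B — A clear, B dirty
step 3/3 (Suck): in B — A clear, B clear
min 3: Suck A + move + Suck B

Suck, Right, Suck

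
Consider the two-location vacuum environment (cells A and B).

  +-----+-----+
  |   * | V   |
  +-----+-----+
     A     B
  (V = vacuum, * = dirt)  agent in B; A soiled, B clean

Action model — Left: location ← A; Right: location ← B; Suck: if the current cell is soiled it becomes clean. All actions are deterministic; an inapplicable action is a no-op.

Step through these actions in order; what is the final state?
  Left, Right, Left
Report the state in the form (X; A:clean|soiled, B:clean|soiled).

(A; A:soiled, B:clean)

Left (#1): (A; A:soiled, B:clean)
Right (#2): (B; A:soiled, B:clean)
Left (#3): (A; A:soiled, B:clean)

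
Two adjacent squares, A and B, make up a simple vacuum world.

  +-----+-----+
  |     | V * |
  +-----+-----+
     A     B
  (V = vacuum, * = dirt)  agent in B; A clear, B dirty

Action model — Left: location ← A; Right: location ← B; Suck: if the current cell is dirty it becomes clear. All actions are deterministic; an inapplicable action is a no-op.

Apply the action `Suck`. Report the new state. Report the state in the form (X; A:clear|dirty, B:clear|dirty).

start: (B; A:clear, B:dirty)
[1] after Suck: (B; A:clear, B:clear)

(B; A:clear, B:clear)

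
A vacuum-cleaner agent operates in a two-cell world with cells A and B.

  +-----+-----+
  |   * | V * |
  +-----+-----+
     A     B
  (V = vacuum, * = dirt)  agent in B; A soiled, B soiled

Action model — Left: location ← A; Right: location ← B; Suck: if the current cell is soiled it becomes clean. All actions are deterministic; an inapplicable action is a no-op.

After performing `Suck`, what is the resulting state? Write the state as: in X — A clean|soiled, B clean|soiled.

start: in B — A soiled, B soiled
t=1 Suck ⇒ in B — A soiled, B clean

in B — A soiled, B clean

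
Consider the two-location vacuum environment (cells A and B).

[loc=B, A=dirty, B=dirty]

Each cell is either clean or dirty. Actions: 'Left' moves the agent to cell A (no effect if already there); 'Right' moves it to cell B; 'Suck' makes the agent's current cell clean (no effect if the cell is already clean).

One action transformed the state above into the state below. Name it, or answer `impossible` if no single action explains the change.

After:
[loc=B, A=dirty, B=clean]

try  Left: loc=A A=dirty B=dirty
try Right: loc=B A=dirty B=dirty
try  Suck: loc=B A=dirty B=clean  ← match

Suck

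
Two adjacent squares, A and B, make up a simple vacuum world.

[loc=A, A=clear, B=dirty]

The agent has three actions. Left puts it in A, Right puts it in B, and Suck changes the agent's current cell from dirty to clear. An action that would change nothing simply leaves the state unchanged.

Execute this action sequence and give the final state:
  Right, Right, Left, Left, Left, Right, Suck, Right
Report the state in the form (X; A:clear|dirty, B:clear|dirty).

(B; A:clear, B:clear)

[1] after Right: (B; A:clear, B:dirty)
[2] after Right: (B; A:clear, B:dirty)
[3] after Left: (A; A:clear, B:dirty)
[4] after Left: (A; A:clear, B:dirty)
[5] after Left: (A; A:clear, B:dirty)
[6] after Right: (B; A:clear, B:dirty)
[7] after Suck: (B; A:clear, B:clear)
[8] after Right: (B; A:clear, B:clear)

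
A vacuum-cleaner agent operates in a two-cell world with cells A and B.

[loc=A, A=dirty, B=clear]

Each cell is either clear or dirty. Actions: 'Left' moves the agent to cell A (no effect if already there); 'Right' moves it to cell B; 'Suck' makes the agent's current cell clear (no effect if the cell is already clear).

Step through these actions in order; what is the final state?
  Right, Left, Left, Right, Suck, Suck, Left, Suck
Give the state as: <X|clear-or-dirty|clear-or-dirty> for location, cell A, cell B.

step 1/8 (Right): <B|dirty|clear>
step 2/8 (Left): <A|dirty|clear>
step 3/8 (Left): <A|dirty|clear>
step 4/8 (Right): <B|dirty|clear>
step 5/8 (Suck): <B|dirty|clear>
step 6/8 (Suck): <B|dirty|clear>
step 7/8 (Left): <A|dirty|clear>
step 8/8 (Suck): <A|clear|clear>

<A|clear|clear>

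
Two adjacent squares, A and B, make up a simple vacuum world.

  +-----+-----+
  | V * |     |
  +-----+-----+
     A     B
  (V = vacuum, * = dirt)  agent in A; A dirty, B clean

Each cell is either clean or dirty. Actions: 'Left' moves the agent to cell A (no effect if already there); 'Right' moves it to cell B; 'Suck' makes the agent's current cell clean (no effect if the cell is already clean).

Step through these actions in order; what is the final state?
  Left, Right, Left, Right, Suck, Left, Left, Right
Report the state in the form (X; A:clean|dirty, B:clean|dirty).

(B; A:dirty, B:clean)

step 1/8 (Left): (A; A:dirty, B:clean)
step 2/8 (Right): (B; A:dirty, B:clean)
step 3/8 (Left): (A; A:dirty, B:clean)
step 4/8 (Right): (B; A:dirty, B:clean)
step 5/8 (Suck): (B; A:dirty, B:clean)
step 6/8 (Left): (A; A:dirty, B:clean)
step 7/8 (Left): (A; A:dirty, B:clean)
step 8/8 (Right): (B; A:dirty, B:clean)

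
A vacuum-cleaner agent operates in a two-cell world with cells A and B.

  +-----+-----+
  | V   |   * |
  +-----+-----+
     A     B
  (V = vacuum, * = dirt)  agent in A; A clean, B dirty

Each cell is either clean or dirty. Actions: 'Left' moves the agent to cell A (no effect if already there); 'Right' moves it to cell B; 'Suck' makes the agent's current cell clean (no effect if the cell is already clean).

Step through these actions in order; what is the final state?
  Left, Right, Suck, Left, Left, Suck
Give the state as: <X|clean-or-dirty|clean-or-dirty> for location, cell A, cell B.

<A|clean|clean>

[1] after Left: <A|clean|dirty>
[2] after Right: <B|clean|dirty>
[3] after Suck: <B|clean|clean>
[4] after Left: <A|clean|clean>
[5] after Left: <A|clean|clean>
[6] after Suck: <A|clean|clean>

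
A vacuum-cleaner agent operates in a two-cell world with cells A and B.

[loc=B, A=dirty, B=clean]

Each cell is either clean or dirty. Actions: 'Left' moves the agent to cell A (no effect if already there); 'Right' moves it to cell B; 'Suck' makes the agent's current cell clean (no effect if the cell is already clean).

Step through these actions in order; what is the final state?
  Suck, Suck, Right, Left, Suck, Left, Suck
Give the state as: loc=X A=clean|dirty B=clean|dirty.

t=1 Suck ⇒ loc=B A=dirty B=clean
t=2 Suck ⇒ loc=B A=dirty B=clean
t=3 Right ⇒ loc=B A=dirty B=clean
t=4 Left ⇒ loc=A A=dirty B=clean
t=5 Suck ⇒ loc=A A=clean B=clean
t=6 Left ⇒ loc=A A=clean B=clean
t=7 Suck ⇒ loc=A A=clean B=clean

loc=A A=clean B=clean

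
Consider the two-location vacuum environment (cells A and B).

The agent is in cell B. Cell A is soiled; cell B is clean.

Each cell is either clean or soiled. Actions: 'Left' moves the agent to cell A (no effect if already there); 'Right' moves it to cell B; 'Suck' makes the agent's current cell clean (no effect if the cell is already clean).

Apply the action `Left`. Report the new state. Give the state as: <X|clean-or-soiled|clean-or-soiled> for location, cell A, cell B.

start: <B|soiled|clean>
t=1 Left ⇒ <A|soiled|clean>

<A|soiled|clean>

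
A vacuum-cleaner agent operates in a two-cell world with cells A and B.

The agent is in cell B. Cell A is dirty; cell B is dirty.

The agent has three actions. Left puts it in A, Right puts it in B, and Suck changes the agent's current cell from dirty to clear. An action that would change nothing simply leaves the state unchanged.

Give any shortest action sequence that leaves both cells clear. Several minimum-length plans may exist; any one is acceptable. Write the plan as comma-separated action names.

step 1/3 (Suck): in B — A dirty, B clear
step 2/3 (Left): in A — A dirty, B clear
step 3/3 (Suck): in A — A clear, B clear
min 3: Suck B + move + Suck A

Suck, Left, Suck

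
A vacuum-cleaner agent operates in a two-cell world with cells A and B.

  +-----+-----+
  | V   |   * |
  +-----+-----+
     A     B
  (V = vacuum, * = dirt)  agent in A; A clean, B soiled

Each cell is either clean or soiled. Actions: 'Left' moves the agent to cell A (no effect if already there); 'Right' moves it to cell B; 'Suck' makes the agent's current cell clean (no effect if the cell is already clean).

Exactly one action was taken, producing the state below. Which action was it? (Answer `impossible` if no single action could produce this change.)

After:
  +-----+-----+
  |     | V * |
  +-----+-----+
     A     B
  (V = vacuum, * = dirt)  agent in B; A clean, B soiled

try  Left: (A; A:clean, B:soiled)
try Right: (B; A:clean, B:soiled)  ← match
try  Suck: (A; A:clean, B:soiled)

Right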